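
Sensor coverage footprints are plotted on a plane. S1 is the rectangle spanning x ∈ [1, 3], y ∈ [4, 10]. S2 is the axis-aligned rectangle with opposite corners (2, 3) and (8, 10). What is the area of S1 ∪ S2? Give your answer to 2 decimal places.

By inclusion–exclusion:
Individual areas: |S1| = 12, |S2| = 42.
|S1∩S2|: x∈[2,3], y∈[4,10] → 1·6 = 6.
|S1 ∪ S2| = 54 − 6 = 48.00.

48.00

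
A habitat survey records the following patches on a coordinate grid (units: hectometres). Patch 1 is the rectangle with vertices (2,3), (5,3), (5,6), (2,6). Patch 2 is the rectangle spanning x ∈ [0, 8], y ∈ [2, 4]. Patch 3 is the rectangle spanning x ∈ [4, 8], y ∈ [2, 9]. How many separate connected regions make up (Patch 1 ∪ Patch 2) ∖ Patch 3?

1

(Patch 1 ∪ Patch 2) ∖ Patch 3 is a single connected region.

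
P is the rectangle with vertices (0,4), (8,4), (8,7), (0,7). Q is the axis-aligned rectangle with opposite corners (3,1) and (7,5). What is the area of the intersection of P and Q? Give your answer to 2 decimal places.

4.00

|P∩Q|: x∈[3,7], y∈[4,5] → 4·1 = 4.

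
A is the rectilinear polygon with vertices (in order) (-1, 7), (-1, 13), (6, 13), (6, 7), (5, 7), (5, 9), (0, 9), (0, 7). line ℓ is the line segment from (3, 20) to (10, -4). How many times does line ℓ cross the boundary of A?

2

The segment meets the boundary at (6,9.714), (5.042,13).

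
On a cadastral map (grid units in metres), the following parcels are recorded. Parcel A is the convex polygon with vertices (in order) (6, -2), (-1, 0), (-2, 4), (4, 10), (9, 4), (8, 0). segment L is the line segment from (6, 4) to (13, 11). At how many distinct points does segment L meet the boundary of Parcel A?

1

The segment meets the boundary at (7.636,5.636).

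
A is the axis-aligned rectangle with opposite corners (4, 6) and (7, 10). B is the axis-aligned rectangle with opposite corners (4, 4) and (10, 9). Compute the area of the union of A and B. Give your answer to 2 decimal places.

33.00

By inclusion–exclusion:
Individual areas: |A| = 12, |B| = 30.
|A∩B|: x∈[4,7], y∈[6,9] → 3·3 = 9.
|A ∪ B| = 42 − 9 = 33.00.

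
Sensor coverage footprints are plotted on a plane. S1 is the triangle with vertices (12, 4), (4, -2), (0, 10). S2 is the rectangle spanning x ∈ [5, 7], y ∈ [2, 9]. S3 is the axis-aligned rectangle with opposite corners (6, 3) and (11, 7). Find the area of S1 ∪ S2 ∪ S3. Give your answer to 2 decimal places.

By inclusion–exclusion:
Individual areas: |S1| = 60, |S2| = 14, |S3| = 20.
|S1∩S2| = 10.
|S1∩S3| = 13.7083.
|S2∩S3|: x∈[6,7], y∈[3,7] → 1·4 = 4.
|S1∩S2∩S3| = 3.75.
|S1 ∪ S2 ∪ S3| = 94 − 27.7083 + 3.75 = 70.04.

70.04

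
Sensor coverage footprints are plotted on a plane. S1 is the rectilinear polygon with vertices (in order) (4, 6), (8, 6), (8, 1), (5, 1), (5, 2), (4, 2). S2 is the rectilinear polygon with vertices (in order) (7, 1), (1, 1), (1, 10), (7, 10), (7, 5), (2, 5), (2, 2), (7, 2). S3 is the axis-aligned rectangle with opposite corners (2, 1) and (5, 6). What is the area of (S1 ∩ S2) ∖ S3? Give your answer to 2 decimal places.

4.00

|S1 ∩ S2| = 5.
|(S1 ∩ S2) ∩ S3| = 1.
|(S1 ∩ S2) ∖ S3| = 5 − 1 = 4.00.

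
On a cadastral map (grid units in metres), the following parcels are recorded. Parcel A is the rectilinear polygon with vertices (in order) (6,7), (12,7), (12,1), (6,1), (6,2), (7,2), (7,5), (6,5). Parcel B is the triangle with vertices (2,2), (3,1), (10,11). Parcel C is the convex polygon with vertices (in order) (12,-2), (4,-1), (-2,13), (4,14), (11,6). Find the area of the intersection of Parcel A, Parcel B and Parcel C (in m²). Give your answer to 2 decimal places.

The intersection is the polygon with vertices (6,5.286), (6,6.5), (6.444,7), (7.2,7).
By the shoelace formula its area is 0.92.

0.92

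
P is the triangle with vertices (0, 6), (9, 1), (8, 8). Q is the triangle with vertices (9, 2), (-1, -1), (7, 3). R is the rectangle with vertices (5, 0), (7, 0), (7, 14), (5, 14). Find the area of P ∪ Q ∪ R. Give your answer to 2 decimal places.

51.24

By inclusion–exclusion:
Individual areas: |P| = 29, |Q| = 8, |R| = 28.
|P∩Q| = 1.6703.
|P∩R| = 9.6667.
|Q∩R| = 2.8.
|P∩Q∩R| = 0.3743.
|P ∪ Q ∪ R| = 65 − 14.137 + 0.3743 = 51.24.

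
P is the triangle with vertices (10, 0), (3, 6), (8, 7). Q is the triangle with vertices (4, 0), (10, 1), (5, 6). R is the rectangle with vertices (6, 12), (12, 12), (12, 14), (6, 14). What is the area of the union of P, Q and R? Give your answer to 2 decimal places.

41.55

By inclusion–exclusion:
Individual areas: |P| = 18.5, |Q| = 17.5, |R| = 12.
|P∩Q| = 6.448.
|P∩R| = 0.
|Q∩R| = 0.
|P∩Q∩R| = 0.
|P ∪ Q ∪ R| = 48 − 6.448 + 0 = 41.55.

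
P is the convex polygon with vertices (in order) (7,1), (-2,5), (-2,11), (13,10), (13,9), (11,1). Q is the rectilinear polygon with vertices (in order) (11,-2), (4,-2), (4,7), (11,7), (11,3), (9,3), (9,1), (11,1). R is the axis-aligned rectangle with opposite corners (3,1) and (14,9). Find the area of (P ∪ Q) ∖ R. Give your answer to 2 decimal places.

69.06

|P ∪ Q| = 139.5.
|(P ∪ Q) ∩ R| = 70.4444.
|(P ∪ Q) ∖ R| = 139.5 − 70.4444 = 69.06.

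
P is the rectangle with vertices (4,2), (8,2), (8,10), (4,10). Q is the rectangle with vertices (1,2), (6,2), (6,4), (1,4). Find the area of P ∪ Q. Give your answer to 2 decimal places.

38.00

By inclusion–exclusion:
Individual areas: |P| = 32, |Q| = 10.
|P∩Q|: x∈[4,6], y∈[2,4] → 2·2 = 4.
|P ∪ Q| = 42 − 4 = 38.00.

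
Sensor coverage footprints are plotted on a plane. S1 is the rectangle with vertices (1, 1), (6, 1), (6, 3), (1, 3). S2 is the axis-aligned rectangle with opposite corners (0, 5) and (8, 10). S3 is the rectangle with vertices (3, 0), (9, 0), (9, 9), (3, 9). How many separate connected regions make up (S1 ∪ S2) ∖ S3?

(S1 ∪ S2) ∖ S3 splits into 2 disjoint pieces (area 4, area 20).

2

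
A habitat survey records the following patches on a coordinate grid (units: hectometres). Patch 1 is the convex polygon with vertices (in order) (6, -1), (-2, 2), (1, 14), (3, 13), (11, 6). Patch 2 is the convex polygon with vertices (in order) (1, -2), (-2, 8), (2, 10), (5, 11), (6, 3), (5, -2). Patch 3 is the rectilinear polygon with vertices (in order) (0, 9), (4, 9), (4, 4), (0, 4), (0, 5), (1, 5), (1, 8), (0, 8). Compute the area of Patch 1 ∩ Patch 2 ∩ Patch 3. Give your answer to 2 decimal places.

The intersection is the polygon with vertices (4,9), (4,4), (0,4), (0,5), (1,5), (1,8), (0,8), (0,9).
By the shoelace formula its area is 17.00.

17.00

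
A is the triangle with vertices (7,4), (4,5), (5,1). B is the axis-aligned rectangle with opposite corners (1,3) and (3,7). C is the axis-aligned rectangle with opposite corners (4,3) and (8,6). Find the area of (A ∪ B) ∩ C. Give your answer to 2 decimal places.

The region (A ∪ B) ∩ C is the polygon with vertices (7,4), (6.333,3), (4.5,3), (4,5).
By the shoelace formula its area is 3.67.

3.67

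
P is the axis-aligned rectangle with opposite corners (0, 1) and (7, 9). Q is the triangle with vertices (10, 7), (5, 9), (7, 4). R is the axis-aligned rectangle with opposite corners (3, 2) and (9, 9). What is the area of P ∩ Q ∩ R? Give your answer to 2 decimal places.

4.20

The intersection is the polygon with vertices (5,9), (7,8.2), (7,4).
By the shoelace formula its area is 4.20.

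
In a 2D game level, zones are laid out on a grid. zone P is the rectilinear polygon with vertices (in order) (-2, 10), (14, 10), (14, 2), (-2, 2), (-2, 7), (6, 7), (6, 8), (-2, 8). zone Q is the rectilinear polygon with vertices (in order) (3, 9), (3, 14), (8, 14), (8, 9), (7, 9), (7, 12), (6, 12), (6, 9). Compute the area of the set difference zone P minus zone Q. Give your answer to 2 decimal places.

|zone P| = 120, |zone P∩zone Q| = 4.
|zone P ∖ zone Q| = |zone P| − |zone P∩zone Q| = 120 − 4 = 116.00.

116.00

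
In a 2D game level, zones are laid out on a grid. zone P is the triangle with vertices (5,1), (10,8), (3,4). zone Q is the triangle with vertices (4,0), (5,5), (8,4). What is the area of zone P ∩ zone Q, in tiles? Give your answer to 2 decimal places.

The intersection is the polygon with vertices (5,1), (4.385,1.923), (5,5), (7.308,4.231).
By the shoelace formula its area is 5.85.

5.85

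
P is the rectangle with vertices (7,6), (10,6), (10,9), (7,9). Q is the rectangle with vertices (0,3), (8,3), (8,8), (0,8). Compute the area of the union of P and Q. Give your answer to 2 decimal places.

By inclusion–exclusion:
Individual areas: |P| = 9, |Q| = 40.
|P∩Q|: x∈[7,8], y∈[6,8] → 1·2 = 2.
|P ∪ Q| = 49 − 2 = 47.00.

47.00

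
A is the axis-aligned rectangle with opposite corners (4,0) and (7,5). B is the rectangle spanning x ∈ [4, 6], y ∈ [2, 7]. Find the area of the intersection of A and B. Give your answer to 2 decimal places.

6.00

|A∩B|: x∈[4,6], y∈[2,5] → 2·3 = 6.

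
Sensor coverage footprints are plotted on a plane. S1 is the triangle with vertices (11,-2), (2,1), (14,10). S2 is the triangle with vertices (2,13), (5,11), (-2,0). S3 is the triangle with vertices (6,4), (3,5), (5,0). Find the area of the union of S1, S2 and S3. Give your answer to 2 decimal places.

By inclusion–exclusion:
Individual areas: |S1| = 58.5, |S2| = 23.5, |S3| = 6.5.
|S1∩S2| = 0.
|S1∩S3| = 3.25.
|S2∩S3| = 0.
|S1∩S2∩S3| = 0.
|S1 ∪ S2 ∪ S3| = 88.5 − 3.25 + 0 = 85.25.

85.25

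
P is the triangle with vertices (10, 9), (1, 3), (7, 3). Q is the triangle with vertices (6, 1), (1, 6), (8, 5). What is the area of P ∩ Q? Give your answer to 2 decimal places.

The intersection is the polygon with vertices (4.706,5.471), (8,5), (7,3), (4,3), (2.8,4.2).
By the shoelace formula its area is 9.14.

9.14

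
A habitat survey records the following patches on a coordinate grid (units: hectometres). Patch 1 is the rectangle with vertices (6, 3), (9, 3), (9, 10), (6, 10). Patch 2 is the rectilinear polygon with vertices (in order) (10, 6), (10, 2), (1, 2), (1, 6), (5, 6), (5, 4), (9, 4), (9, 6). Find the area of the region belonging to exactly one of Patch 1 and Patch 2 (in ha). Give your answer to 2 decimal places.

43.00

|Patch 1| = 21, |Patch 2| = 28, |Patch 1∩Patch 2| = 3.
|Patch 1 △ Patch 2| = |Patch 1| + |Patch 2| − 2·|Patch 1∩Patch 2| = 21 + 28 − 6 = 43.00.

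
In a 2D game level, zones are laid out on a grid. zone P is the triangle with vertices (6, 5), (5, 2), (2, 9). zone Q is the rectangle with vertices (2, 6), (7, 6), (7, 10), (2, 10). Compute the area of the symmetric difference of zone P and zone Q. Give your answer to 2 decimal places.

22.86

|zone P| = 8, |zone Q| = 20, |zone P∩zone Q| = 2.5714.
|zone P △ zone Q| = |zone P| + |zone Q| − 2·|zone P∩zone Q| = 8 + 20 − 5.1429 = 22.86.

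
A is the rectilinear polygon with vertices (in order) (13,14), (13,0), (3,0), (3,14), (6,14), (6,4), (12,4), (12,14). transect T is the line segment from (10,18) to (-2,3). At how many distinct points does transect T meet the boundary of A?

2

The segment meets the boundary at (6,13), (3,9.25).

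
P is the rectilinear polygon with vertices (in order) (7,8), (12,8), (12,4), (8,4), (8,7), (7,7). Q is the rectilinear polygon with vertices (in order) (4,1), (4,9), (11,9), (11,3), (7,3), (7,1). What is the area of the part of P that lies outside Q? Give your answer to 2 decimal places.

|P| = 17, |P∩Q| = 13.
|P ∖ Q| = |P| − |P∩Q| = 17 − 13 = 4.00.

4.00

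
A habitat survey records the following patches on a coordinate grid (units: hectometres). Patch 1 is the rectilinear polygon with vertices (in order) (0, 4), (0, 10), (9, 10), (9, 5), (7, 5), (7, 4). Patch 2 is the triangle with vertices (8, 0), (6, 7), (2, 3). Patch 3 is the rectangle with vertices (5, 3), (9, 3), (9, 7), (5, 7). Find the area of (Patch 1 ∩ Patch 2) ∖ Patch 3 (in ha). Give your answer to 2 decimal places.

|Patch 1 ∩ Patch 2| = 5.7857.
|(Patch 1 ∩ Patch 2) ∩ Patch 3| = 3.7857.
|(Patch 1 ∩ Patch 2) ∖ Patch 3| = 5.7857 − 3.7857 = 2.00.

2.00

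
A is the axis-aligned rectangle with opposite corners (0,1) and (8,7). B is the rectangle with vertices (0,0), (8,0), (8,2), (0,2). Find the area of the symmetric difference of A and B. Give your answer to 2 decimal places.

|A∩B|: x∈[0,8], y∈[1,2] → 8·1 = 8.
|A △ B| = |A| + |B| − 2·|A∩B| = 48 + 16 − 16 = 48.00.

48.00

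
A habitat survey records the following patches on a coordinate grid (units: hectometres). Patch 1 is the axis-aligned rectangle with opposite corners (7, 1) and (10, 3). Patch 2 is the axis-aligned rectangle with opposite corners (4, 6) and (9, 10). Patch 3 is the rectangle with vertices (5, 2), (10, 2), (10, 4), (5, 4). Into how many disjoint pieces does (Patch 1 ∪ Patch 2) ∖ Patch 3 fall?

(Patch 1 ∪ Patch 2) ∖ Patch 3 splits into 2 disjoint pieces (area 3, area 20).

2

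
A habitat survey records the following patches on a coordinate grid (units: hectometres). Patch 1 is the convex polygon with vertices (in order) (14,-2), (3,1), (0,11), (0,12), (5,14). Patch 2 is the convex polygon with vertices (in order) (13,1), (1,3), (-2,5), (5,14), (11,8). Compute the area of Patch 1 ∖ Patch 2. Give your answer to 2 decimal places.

32.50

|Patch 1| = 106.5, |Patch 1∩Patch 2| = 74.0038.
|Patch 1 ∖ Patch 2| = |Patch 1| − |Patch 1∩Patch 2| = 106.5 − 74.0038 = 32.50.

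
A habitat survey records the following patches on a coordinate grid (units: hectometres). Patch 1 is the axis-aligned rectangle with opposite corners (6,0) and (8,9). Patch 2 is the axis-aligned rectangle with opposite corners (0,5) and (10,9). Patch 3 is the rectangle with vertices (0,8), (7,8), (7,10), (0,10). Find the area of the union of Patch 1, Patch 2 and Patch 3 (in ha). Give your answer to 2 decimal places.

57.00

By inclusion–exclusion:
Individual areas: |Patch 1| = 18, |Patch 2| = 40, |Patch 3| = 14.
|Patch 1∩Patch 2|: x∈[6,8], y∈[5,9] → 2·4 = 8.
|Patch 1∩Patch 3|: x∈[6,7], y∈[8,9] → 1·1 = 1.
|Patch 2∩Patch 3|: x∈[0,7], y∈[8,9] → 7·1 = 7.
|Patch 1∩Patch 2∩Patch 3| = 1.
|Patch 1 ∪ Patch 2 ∪ Patch 3| = 72 − 16 + 1 = 57.00.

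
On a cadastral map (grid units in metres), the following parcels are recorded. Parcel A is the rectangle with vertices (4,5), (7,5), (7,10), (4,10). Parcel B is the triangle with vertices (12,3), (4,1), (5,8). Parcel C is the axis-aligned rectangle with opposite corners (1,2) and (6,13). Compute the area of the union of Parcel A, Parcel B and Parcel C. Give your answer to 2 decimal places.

By inclusion–exclusion:
Individual areas: |Parcel A| = 15, |Parcel B| = 27, |Parcel C| = 55.
|Parcel A∩Parcel B| = 5.2143.
|Parcel A∩Parcel C|: x∈[4,6], y∈[5,10] → 2·5 = 10.
|Parcel B∩Parcel C| = 8.2143.
|Parcel A∩Parcel B∩Parcel C| = 3.2857.
|Parcel A ∪ Parcel B ∪ Parcel C| = 97 − 23.4286 + 3.2857 = 76.86.

76.86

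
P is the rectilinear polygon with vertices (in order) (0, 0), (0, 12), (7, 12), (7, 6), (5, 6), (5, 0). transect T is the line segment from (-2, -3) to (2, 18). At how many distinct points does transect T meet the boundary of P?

The segment meets the boundary at (0.857,12), (0,7.5).

2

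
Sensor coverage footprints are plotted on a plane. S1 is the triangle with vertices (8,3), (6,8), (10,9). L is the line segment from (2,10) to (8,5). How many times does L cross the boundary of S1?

1

The segment meets the boundary at (6.8,6).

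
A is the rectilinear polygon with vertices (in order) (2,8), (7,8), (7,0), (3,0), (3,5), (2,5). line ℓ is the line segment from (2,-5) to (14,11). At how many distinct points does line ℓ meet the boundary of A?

The segment meets the boundary at (5.75,0), (7,1.667).

2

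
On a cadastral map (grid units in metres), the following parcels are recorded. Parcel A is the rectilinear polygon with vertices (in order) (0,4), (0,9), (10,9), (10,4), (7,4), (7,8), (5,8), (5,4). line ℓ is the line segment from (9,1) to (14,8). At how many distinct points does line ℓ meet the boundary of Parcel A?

The segment lies entirely outside Parcel A and never meets its boundary.

0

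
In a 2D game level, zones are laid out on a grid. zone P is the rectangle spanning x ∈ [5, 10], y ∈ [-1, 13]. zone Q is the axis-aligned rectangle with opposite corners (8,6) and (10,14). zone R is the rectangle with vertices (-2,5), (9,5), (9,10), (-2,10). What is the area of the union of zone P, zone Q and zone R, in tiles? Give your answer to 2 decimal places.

By inclusion–exclusion:
Individual areas: |zone P| = 70, |zone Q| = 16, |zone R| = 55.
|zone P∩zone Q|: x∈[8,10], y∈[6,13] → 2·7 = 14.
|zone P∩zone R|: x∈[5,9], y∈[5,10] → 4·5 = 20.
|zone Q∩zone R|: x∈[8,9], y∈[6,10] → 1·4 = 4.
|zone P∩zone Q∩zone R| = 4.
|zone P ∪ zone Q ∪ zone R| = 141 − 38 + 4 = 107.00.

107.00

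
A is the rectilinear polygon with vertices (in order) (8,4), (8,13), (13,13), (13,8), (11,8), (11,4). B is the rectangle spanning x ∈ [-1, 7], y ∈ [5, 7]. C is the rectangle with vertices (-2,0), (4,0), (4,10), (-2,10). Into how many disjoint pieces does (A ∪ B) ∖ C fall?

2

(A ∪ B) ∖ C splits into 2 disjoint pieces (area 37, area 6).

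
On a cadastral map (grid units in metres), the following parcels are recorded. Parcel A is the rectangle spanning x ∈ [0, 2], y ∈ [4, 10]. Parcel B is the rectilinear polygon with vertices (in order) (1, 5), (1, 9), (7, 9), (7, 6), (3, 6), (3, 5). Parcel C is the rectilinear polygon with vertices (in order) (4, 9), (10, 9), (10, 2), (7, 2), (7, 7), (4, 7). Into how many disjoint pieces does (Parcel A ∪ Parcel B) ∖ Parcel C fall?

1

(Parcel A ∪ Parcel B) ∖ Parcel C is a single connected region.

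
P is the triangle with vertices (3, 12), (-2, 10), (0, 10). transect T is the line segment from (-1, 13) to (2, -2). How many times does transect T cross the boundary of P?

The segment meets the boundary at (-0.4,10), (-0.519,10.593).

2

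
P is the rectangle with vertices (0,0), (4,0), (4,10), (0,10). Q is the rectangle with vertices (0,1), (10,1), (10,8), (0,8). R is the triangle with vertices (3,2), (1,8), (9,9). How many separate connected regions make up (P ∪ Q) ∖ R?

1

(P ∪ Q) ∖ R is a single connected region.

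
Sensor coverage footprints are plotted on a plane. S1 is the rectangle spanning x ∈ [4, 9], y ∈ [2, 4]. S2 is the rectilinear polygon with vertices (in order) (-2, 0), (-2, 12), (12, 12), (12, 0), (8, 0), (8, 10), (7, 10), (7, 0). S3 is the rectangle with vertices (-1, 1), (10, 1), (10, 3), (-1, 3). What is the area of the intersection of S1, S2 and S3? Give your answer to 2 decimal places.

4.00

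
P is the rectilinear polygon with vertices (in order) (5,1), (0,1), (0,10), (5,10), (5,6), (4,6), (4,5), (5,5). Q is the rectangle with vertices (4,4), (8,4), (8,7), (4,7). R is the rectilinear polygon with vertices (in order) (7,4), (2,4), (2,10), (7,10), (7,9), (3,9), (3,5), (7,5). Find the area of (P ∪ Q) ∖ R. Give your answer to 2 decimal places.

|P ∪ Q| = 54.
|(P ∪ Q) ∩ R| = 12.
|(P ∪ Q) ∖ R| = 54 − 12 = 42.00.

42.00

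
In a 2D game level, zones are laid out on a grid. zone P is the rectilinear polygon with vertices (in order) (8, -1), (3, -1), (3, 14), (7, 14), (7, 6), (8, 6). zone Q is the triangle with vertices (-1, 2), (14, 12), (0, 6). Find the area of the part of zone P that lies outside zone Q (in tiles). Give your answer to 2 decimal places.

|zone P| = 67, |zone P∩zone Q| = 8.5714.
|zone P ∖ zone Q| = |zone P| − |zone P∩zone Q| = 67 − 8.5714 = 58.43.

58.43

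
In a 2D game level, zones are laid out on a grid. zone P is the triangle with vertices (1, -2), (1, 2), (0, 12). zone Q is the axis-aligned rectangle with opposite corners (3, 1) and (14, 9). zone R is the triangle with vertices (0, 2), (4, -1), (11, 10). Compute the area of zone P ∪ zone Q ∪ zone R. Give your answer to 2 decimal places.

By inclusion–exclusion:
Individual areas: |zone P| = 2, |zone Q| = 88, |zone R| = 32.5.
|zone P∩zone Q| = 0.
|zone P∩zone R| = 0.3355.
|zone Q∩zone R| = 22.5852.
|zone P∩zone Q∩zone R| = 0.
|zone P ∪ zone Q ∪ zone R| = 122.5 − 22.9207 + 0 = 99.58.

99.58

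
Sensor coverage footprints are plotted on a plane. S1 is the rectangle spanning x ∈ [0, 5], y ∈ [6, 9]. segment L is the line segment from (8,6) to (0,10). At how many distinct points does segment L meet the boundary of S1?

The segment meets the boundary at (2,9), (5,7.5).

2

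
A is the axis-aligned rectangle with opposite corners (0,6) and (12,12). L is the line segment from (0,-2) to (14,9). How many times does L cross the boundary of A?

2

The segment meets the boundary at (10.182,6), (12,7.429).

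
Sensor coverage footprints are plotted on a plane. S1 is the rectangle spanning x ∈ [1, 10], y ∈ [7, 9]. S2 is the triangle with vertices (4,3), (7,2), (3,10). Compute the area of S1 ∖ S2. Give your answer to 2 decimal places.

|S1| = 18, |S1∩S2| = 1.4286.
|S1 ∖ S2| = |S1| − |S1∩S2| = 18 − 1.4286 = 16.57.

16.57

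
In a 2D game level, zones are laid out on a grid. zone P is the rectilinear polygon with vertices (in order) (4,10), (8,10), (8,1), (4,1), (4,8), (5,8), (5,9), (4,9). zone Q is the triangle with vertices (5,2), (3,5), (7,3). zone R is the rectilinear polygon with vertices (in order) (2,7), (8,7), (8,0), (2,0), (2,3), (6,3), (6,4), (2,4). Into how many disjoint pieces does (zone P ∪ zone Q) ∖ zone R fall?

(zone P ∪ zone Q) ∖ zone R splits into 2 disjoint pieces (area 11, area 2.0833).

2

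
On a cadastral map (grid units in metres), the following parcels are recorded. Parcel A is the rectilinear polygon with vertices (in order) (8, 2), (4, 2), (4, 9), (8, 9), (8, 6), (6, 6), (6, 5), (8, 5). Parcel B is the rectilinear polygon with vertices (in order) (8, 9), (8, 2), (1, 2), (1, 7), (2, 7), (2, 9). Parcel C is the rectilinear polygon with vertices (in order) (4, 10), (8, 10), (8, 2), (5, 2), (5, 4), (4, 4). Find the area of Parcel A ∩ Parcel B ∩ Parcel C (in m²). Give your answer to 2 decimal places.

24.00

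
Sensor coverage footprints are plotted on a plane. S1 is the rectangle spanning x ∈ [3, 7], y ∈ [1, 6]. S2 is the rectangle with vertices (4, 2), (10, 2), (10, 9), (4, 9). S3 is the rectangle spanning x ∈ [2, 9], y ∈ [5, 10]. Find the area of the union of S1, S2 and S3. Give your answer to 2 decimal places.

By inclusion–exclusion:
Individual areas: |S1| = 20, |S2| = 42, |S3| = 35.
|S1∩S2|: x∈[4,7], y∈[2,6] → 3·4 = 12.
|S1∩S3|: x∈[3,7], y∈[5,6] → 4·1 = 4.
|S2∩S3|: x∈[4,9], y∈[5,9] → 5·4 = 20.
|S1∩S2∩S3| = 3.
|S1 ∪ S2 ∪ S3| = 97 − 36 + 3 = 64.00.

64.00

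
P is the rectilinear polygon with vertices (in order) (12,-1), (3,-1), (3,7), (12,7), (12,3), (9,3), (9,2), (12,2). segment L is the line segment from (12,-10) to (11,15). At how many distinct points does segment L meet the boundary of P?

The segment meets the boundary at (11.32,7), (11.48,3), (11.52,2), (11.64,-1).

4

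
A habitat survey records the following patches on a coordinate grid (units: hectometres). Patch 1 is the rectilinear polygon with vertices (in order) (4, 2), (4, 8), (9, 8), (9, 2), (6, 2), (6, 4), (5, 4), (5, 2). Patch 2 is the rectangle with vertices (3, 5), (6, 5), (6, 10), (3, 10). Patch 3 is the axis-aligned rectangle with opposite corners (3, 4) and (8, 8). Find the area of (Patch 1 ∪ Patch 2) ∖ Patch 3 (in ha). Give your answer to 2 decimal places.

18.00

|Patch 1 ∪ Patch 2| = 37.
|(Patch 1 ∪ Patch 2) ∩ Patch 3| = 19.
|(Patch 1 ∪ Patch 2) ∖ Patch 3| = 37 − 19 = 18.00.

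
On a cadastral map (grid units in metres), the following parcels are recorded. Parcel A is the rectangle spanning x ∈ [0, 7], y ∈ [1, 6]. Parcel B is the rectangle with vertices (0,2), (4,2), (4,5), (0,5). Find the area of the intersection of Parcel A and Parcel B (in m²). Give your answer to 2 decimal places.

12.00

|Parcel A∩Parcel B|: x∈[0,4], y∈[2,5] → 4·3 = 12.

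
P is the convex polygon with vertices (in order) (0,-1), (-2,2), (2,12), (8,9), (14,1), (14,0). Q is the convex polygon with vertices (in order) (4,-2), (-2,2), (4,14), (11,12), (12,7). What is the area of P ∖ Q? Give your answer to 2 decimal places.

|P| = 127, |P∩Q| = 91.8889.
|P ∖ Q| = |P| − |P∩Q| = 127 − 91.8889 = 35.11.

35.11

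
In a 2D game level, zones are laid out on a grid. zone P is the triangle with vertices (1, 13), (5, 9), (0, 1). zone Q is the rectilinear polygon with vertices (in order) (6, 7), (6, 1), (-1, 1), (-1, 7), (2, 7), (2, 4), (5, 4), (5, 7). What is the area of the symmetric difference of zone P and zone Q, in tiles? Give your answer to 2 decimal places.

|zone P| = 26, |zone Q| = 33, |zone P∩zone Q| = 7.3.
|zone P △ zone Q| = |zone P| + |zone Q| − 2·|zone P∩zone Q| = 26 + 33 − 14.6 = 44.40.

44.40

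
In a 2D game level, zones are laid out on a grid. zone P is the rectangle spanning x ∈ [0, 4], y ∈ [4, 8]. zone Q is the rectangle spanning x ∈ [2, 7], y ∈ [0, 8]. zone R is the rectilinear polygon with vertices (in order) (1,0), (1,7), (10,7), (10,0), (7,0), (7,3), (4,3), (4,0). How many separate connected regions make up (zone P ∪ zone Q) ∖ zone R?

2

(zone P ∪ zone Q) ∖ zone R splits into 2 disjoint pieces (area 10, area 9).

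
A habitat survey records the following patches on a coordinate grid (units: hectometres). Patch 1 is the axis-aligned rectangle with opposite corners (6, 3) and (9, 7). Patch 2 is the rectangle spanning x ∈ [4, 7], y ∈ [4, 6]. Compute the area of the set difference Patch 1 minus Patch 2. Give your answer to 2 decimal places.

|Patch 1∩Patch 2|: x∈[6,7], y∈[4,6] → 1·2 = 2.
|Patch 1| = 12.
|Patch 1 ∖ Patch 2| = |Patch 1| − |Patch 1∩Patch 2| = 12 − 2 = 10.00.

10.00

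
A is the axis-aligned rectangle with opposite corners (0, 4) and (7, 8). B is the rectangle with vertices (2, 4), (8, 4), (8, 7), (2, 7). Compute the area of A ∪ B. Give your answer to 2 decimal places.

By inclusion–exclusion:
Individual areas: |A| = 28, |B| = 18.
|A∩B|: x∈[2,7], y∈[4,7] → 5·3 = 15.
|A ∪ B| = 46 − 15 = 31.00.

31.00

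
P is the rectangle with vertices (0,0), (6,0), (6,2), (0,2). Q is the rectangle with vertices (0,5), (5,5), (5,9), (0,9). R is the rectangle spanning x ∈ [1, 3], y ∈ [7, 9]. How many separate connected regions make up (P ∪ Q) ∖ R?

2

(P ∪ Q) ∖ R splits into 2 disjoint pieces (area 12, area 16).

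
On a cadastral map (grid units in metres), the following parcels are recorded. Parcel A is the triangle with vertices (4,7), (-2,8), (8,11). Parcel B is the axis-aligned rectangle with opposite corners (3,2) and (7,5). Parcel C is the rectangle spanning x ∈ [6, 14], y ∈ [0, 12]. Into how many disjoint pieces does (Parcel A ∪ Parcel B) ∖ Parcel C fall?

(Parcel A ∪ Parcel B) ∖ Parcel C splits into 2 disjoint pieces (area 12.6, area 9).

2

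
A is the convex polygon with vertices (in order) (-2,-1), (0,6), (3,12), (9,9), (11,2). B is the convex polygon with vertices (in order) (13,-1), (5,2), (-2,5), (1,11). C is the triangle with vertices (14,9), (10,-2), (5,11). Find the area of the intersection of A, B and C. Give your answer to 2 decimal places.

2.51

The intersection is the polygon with vertices (10.188,1.812), (8.668,1.462), (7.5,4.5).
By the shoelace formula its area is 2.51.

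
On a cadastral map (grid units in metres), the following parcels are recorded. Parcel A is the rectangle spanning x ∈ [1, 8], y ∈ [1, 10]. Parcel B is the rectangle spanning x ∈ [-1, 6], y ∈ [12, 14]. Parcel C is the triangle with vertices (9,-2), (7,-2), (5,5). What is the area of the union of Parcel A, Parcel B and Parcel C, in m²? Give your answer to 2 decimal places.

81.71

By inclusion–exclusion:
Individual areas: |Parcel A| = 63, |Parcel B| = 14, |Parcel C| = 7.
|Parcel A∩Parcel B| = 0 (no overlap).
|Parcel A∩Parcel C| = 2.2857.
|Parcel B∩Parcel C| = 0.
|Parcel A∩Parcel B∩Parcel C| = 0.
|Parcel A ∪ Parcel B ∪ Parcel C| = 84 − 2.2857 + 0 = 81.71.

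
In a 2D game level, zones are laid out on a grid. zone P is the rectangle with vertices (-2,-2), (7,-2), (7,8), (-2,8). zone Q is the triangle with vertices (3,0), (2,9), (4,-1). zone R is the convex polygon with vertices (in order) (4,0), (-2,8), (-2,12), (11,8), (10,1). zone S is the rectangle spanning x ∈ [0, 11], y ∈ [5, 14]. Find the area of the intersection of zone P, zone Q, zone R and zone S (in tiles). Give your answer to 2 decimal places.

0.67

The intersection is the polygon with vertices (2.111,8), (2.2,8), (2.8,5), (2.444,5).
By the shoelace formula its area is 0.67.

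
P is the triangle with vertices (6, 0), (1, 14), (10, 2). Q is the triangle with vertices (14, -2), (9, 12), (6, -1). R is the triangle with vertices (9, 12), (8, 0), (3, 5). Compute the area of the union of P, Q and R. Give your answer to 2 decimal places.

87.98

By inclusion–exclusion:
Individual areas: |P| = 33, |Q| = 53.5, |R| = 32.5.
|P∩Q| = 8.6697.
|P∩R| = 18.1637.
|Q∩R| = 9.3438.
|P∩Q∩R| = 5.1562.
|P ∪ Q ∪ R| = 119 − 36.1771 + 5.1562 = 87.98.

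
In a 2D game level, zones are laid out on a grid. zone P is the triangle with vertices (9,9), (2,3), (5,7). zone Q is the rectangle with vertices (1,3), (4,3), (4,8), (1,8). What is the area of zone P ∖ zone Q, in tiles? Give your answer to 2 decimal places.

|zone P| = 5, |zone P∩zone Q| = 0.9524.
|zone P ∖ zone Q| = |zone P| − |zone P∩zone Q| = 5 − 0.9524 = 4.05.

4.05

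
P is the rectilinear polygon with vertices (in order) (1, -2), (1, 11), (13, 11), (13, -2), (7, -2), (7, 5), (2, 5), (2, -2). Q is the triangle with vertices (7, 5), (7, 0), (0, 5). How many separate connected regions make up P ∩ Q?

P ∩ Q is a single connected region.

1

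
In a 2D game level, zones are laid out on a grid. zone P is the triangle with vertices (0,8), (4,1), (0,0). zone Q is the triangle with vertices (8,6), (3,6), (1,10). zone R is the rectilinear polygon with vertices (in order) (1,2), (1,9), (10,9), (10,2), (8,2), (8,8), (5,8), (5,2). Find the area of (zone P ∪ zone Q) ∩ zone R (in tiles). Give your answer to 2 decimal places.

11.96

|zone P ∪ zone Q| = 26.
|(zone P ∪ zone Q) ∩ zone R| = 11.96.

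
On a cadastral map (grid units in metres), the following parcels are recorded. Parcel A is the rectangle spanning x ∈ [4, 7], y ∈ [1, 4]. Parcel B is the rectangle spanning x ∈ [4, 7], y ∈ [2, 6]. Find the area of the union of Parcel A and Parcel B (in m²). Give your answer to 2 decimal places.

By inclusion–exclusion:
Individual areas: |Parcel A| = 9, |Parcel B| = 12.
|Parcel A∩Parcel B|: x∈[4,7], y∈[2,4] → 3·2 = 6.
|Parcel A ∪ Parcel B| = 21 − 6 = 15.00.

15.00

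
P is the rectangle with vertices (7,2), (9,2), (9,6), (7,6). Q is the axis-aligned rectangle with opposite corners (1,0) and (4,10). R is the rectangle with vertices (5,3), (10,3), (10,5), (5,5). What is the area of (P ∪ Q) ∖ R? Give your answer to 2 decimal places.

|P ∪ Q| = 38.
|(P ∪ Q) ∩ R| = 4.
|(P ∪ Q) ∖ R| = 38 − 4 = 34.00.

34.00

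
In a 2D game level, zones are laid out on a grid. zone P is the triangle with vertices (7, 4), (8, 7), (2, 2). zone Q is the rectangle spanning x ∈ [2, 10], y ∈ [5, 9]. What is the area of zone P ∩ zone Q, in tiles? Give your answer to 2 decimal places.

1.73

The intersection is the polygon with vertices (8,7), (7.333,5), (5.6,5).
By the shoelace formula its area is 1.73.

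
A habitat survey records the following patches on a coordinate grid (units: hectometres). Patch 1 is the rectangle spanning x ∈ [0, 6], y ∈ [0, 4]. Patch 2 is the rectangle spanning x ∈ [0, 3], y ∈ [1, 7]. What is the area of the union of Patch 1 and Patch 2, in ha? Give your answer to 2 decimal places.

33.00

By inclusion–exclusion:
Individual areas: |Patch 1| = 24, |Patch 2| = 18.
|Patch 1∩Patch 2|: x∈[0,3], y∈[1,4] → 3·3 = 9.
|Patch 1 ∪ Patch 2| = 42 − 9 = 33.00.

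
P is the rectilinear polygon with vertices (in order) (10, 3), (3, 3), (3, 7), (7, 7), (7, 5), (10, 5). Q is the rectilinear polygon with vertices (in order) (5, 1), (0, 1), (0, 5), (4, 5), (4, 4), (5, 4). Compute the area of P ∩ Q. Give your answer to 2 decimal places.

The intersection is the polygon with vertices (3,3), (3,5), (4,5), (4,4), (5,4), (5,3).
By the shoelace formula its area is 3.00.

3.00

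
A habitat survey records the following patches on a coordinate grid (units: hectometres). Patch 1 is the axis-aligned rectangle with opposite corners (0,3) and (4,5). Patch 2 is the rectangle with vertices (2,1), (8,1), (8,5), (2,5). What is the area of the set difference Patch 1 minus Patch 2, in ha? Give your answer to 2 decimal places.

|Patch 1∩Patch 2|: x∈[2,4], y∈[3,5] → 2·2 = 4.
|Patch 1| = 8.
|Patch 1 ∖ Patch 2| = |Patch 1| − |Patch 1∩Patch 2| = 8 − 4 = 4.00.

4.00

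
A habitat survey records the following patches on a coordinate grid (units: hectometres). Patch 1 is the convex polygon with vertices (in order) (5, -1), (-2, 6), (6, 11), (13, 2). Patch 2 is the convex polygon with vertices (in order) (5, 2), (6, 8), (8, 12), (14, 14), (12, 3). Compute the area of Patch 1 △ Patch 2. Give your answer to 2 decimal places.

|Patch 1| = 92, |Patch 2| = 68.5, |Patch 1∩Patch 2| = 28.9936.
|Patch 1 △ Patch 2| = |Patch 1| + |Patch 2| − 2·|Patch 1∩Patch 2| = 92 + 68.5 − 57.9872 = 102.51.

102.51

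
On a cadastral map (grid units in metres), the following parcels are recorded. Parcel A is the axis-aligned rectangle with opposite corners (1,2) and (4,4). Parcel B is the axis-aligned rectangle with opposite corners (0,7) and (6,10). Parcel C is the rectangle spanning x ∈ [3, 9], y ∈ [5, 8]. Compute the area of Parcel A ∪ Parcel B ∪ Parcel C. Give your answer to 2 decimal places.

By inclusion–exclusion:
Individual areas: |Parcel A| = 6, |Parcel B| = 18, |Parcel C| = 18.
|Parcel A∩Parcel B| = 0 (no overlap).
|Parcel A∩Parcel C| = 0 (no overlap).
|Parcel B∩Parcel C|: x∈[3,6], y∈[7,8] → 3·1 = 3.
|Parcel A∩Parcel B∩Parcel C| = 0.
|Parcel A ∪ Parcel B ∪ Parcel C| = 42 − 3 + 0 = 39.00.

39.00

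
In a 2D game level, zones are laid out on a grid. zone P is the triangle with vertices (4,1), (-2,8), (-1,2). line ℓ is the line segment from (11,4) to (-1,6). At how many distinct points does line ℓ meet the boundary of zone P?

The segment meets the boundary at (-0.167,5.861).

1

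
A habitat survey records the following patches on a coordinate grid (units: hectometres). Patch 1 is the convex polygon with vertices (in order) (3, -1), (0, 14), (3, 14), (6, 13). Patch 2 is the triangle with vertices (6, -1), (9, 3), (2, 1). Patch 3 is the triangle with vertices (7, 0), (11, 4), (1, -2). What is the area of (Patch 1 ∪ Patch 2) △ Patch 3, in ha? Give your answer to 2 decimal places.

55.25

|Patch 1 ∪ Patch 2| = 55.3773.
|(Patch 1 ∪ Patch 2) ∩ Patch 3| = 4.0651.
|(Patch 1 ∪ Patch 2) △ Patch 3| = 55.3773 + 8 − 8.1301 = 55.25.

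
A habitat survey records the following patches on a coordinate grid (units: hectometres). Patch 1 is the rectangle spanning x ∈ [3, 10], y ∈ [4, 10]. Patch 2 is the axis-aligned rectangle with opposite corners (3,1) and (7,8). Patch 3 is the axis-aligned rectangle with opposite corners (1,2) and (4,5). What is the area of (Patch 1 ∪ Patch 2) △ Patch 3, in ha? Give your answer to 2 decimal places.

|Patch 1 ∪ Patch 2| = 54.
|(Patch 1 ∪ Patch 2) ∩ Patch 3| = 3.
|(Patch 1 ∪ Patch 2) △ Patch 3| = 54 + 9 − 6 = 57.00.

57.00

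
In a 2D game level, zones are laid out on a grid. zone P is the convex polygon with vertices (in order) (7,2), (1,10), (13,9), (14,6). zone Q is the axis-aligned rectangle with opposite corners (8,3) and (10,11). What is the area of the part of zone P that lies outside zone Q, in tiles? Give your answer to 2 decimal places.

|zone P| = 57.5, |zone P∩zone Q| = 12.2202.
|zone P ∖ zone Q| = |zone P| − |zone P∩zone Q| = 57.5 − 12.2202 = 45.28.

45.28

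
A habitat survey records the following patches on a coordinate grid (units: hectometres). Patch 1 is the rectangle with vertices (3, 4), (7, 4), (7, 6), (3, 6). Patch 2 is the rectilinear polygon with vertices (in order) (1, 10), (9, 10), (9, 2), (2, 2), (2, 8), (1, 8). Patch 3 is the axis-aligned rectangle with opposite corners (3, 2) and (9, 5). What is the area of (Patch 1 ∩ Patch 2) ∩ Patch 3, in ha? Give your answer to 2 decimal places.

The region (Patch 1 ∩ Patch 2) ∩ Patch 3 is the polygon with vertices (3,5), (7,5), (7,4), (3,4).
By the shoelace formula its area is 4.00.

4.00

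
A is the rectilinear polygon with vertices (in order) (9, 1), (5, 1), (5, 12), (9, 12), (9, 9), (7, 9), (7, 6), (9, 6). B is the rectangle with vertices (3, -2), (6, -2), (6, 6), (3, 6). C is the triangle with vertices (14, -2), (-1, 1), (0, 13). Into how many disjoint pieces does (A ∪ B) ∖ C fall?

2

(A ∪ B) ∖ C splits into 2 disjoint pieces (area 5.7, area 20).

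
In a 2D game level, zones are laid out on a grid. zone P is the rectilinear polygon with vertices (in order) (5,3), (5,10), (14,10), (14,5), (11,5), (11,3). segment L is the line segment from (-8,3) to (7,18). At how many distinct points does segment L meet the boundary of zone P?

0

The segment lies entirely outside zone P and never meets its boundary.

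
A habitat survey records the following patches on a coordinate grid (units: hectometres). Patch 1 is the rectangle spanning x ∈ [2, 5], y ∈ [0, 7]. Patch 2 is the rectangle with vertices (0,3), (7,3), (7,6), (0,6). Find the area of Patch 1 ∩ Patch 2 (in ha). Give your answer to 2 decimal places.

9.00

|Patch 1∩Patch 2|: x∈[2,5], y∈[3,6] → 3·3 = 9.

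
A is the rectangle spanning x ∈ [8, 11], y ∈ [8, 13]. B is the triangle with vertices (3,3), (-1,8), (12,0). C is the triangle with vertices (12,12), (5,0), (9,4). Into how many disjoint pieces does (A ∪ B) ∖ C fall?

4

(A ∪ B) ∖ C splits into 4 disjoint pieces (area 13.4762, area 0.3333, area 12.2429, area 3.2083).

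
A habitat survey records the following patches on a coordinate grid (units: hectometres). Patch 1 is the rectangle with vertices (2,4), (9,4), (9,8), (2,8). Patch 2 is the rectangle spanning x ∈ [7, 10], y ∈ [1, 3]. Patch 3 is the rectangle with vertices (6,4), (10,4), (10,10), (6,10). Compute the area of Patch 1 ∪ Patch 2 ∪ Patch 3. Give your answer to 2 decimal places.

By inclusion–exclusion:
Individual areas: |Patch 1| = 28, |Patch 2| = 6, |Patch 3| = 24.
|Patch 1∩Patch 2| = 0 (no overlap).
|Patch 1∩Patch 3|: x∈[6,9], y∈[4,8] → 3·4 = 12.
|Patch 2∩Patch 3| = 0 (no overlap).
|Patch 1∩Patch 2∩Patch 3| = 0.
|Patch 1 ∪ Patch 2 ∪ Patch 3| = 58 − 12 + 0 = 46.00.

46.00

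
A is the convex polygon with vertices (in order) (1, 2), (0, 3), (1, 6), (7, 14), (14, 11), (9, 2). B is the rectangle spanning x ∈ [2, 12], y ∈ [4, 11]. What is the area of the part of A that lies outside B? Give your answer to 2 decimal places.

39.25

|A| = 101, |A∩B| = 61.7472.
|A ∖ B| = |A| − |A∩B| = 101 − 61.7472 = 39.25.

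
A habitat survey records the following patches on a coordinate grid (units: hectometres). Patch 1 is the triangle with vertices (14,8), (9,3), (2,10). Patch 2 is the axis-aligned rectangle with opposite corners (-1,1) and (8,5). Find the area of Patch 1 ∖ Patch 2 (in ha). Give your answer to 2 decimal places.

34.50

|Patch 1| = 35, |Patch 1∩Patch 2| = 0.5.
|Patch 1 ∖ Patch 2| = |Patch 1| − |Patch 1∩Patch 2| = 35 − 0.5 = 34.50.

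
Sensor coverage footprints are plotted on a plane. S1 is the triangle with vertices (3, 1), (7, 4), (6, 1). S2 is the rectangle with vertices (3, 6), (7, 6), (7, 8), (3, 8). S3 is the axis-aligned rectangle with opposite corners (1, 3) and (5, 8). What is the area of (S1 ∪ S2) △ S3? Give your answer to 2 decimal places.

|S1 ∪ S2| = 12.5.
|(S1 ∪ S2) ∩ S3| = 4.
|(S1 ∪ S2) △ S3| = 12.5 + 20 − 8 = 24.50.

24.50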